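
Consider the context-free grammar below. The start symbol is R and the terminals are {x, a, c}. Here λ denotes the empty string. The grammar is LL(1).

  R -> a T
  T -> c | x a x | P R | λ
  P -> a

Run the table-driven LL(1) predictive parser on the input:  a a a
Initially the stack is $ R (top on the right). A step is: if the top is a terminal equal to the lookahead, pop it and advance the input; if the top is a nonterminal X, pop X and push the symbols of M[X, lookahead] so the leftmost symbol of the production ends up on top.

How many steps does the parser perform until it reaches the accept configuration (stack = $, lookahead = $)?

     Stack  Input    Action
  1  $ R    a a a $  expand R -> a T
  2  $ T a  a a a $  match a
  3  $ T    a a $    expand T -> P R
  4  $ R P  a a $    expand P -> a
  5  $ R a  a a $    match a
  6  $ R    a $      expand R -> a T
  7  $ T a  a $      match a
  8  $ T    $        expand T -> λ
Accept reached after 8 steps.

8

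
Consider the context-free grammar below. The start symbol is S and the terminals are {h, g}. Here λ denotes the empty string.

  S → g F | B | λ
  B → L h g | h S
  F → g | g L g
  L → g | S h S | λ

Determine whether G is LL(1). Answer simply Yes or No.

No

FIRST(S) = {λ, g, h}
FIRST(B) = {g, h}
FIRST(F) = {g}
FIRST(L) = {λ, g, h}
FOLLOW(S) = {$, g, h}
FOLLOW(B) = {$, g, h}
FOLLOW(F) = {$, g, h}
FOLLOW(L) = {g, h}
Cell M[B, h] receives both B → L h g and B → h S — the grammar is not LL(1).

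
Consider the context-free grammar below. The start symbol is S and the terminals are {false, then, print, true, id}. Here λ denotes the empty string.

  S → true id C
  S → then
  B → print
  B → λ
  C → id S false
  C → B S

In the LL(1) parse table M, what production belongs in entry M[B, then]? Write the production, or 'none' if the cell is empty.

B → λ

FIRST(S): from S→true id C we get {true}; from S→then we get {then}. So FIRST(S) = {then, true}.
FIRST(B): from B→print we get {print}; from B→λ we get {λ}. So FIRST(B) = {λ, print}.
FIRST(C): from C→id S false we get {id}; from C→B S we get {print, then, true}. So FIRST(C) = {id, print, then, true}.
FOLLOW(S) includes $ since S is the start symbol.
FOLLOW(B): in C→B S, B is followed by S with FIRST {then, true}. Thus FOLLOW(B) = {then, true}.
For B → print: FIRST(print) = {print}, so it goes in M[B, t] for t ∈ {print}.
For B → λ: FIRST(λ) = {λ}, so it goes in M[B, t] for t ∈ {}; since λ ∈ FIRST, also for every t ∈ FOLLOW(B) = {then, true}.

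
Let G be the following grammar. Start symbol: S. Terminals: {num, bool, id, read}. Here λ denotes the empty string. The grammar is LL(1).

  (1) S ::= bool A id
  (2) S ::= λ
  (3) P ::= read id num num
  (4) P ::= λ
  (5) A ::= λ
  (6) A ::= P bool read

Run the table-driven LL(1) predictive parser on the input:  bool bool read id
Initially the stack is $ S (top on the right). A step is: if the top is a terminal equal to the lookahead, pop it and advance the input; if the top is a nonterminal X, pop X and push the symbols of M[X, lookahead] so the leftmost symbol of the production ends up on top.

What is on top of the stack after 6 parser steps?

id

step 1: stack=$ S  input=bool bool read id $  — expand S ::= bool A id
step 2: stack=$ id A bool  input=bool bool read id $  — match bool
step 3: stack=$ id A  input=bool read id $  — expand A ::= P bool read
step 4: stack=$ id read bool P  input=bool read id $  — expand P ::= λ
step 5: stack=$ id read bool  input=bool read id $  — match bool
step 6: stack=$ id read  input=read id $  — match read
Stack after step 6: $ id (top = id).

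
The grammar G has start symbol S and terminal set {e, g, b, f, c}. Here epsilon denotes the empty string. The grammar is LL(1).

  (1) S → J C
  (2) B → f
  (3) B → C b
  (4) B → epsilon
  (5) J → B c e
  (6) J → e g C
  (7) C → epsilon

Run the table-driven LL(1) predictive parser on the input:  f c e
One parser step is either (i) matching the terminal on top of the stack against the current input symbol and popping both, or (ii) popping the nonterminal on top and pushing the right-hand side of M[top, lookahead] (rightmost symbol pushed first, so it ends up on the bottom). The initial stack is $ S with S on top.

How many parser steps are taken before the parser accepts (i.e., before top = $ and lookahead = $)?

7

     Stack      Input    Action
  1  $ S        f c e $  expand S → J C
  2  $ C J      f c e $  expand J → B c e
  3  $ C e c B  f c e $  expand B → f
  4  $ C e c f  f c e $  match f
  5  $ C e c    c e $    match c
  6  $ C e      e $      match e
  7  $ C        $        expand C → epsilon
Accept reached after 7 steps.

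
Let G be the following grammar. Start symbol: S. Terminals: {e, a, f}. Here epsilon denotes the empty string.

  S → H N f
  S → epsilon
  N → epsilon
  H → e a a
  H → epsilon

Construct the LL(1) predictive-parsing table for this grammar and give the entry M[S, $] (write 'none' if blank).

S → epsilon

FIRST(N) = {epsilon}
FIRST(H) = {epsilon, e}
FIRST(S) = {epsilon, e, f}  (via H N f)
FOLLOW(S) includes $ since S is the start symbol.
FOLLOW(S): S appears on no right-hand side. Thus FOLLOW(S) = {$}.
For S → H N f: FIRST(H N f) = {e, f}, so it goes in M[S, t] for t ∈ {e, f}.
For S → epsilon: FIRST(epsilon) = {epsilon}, so it goes in M[S, t] for t ∈ {}; since epsilon ∈ FIRST, also for every t ∈ FOLLOW(S) = {$}.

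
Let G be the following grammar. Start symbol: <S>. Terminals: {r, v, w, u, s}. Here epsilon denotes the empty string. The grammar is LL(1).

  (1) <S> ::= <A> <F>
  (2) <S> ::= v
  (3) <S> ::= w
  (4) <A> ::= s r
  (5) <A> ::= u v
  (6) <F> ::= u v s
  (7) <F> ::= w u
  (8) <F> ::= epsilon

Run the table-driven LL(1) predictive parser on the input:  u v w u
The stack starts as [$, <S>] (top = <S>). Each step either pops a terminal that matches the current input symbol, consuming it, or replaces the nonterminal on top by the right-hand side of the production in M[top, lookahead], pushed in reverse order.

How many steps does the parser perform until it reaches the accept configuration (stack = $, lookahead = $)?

step 1: stack=$ <S>  input=u v w u $  — expand <S> ::= <A> <F>
step 2: stack=$ <F> <A>  input=u v w u $  — expand <A> ::= u v
step 3: stack=$ <F> v u  input=u v w u $  — match u
step 4: stack=$ <F> v  input=v w u $  — match v
step 5: stack=$ <F>  input=w u $  — expand <F> ::= w u
step 6: stack=$ u w  input=w u $  — match w
step 7: stack=$ u  input=u $  — match u
Accept reached after 7 steps.

7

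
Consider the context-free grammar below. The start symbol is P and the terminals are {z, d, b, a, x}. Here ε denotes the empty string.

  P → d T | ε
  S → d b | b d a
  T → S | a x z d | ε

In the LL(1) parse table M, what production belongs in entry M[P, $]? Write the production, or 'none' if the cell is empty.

P → ε

FIRST(P): from P→d T we get {d}; from P→ε we get {ε}. So FIRST(P) = {ε, d}.
FIRST(S): from S→d b we get {d}; from S→b d a we get {b}. So FIRST(S) = {b, d}.
FIRST(T): from T→S we get {b, d}; from T→a x z d we get {a}; from T→ε we get {ε}. So FIRST(T) = {ε, a, b, d}.
FOLLOW(P) includes $ since P is the start symbol.
FOLLOW(P): P appears on no right-hand side. Thus FOLLOW(P) = {$}.
For P → d T: FIRST(d T) = {d}, so it goes in M[P, t] for t ∈ {d}.
For P → ε: FIRST(ε) = {ε}, so it goes in M[P, t] for t ∈ {}; since ε ∈ FIRST, also for every t ∈ FOLLOW(P) = {$}.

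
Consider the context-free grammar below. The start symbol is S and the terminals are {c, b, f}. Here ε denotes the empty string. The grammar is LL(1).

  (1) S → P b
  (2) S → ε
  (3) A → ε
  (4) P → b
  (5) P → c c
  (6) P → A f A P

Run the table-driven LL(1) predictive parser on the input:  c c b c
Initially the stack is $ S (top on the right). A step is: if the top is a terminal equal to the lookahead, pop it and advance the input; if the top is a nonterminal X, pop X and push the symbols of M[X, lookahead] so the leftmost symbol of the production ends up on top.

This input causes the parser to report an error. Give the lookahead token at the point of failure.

c

     Stack    Input      Action
  1  $ S      c c b c $  expand S → P b
  2  $ b P    c c b c $  expand P → c c
  3  $ b c c  c c b c $  match c
  4  $ b c    c b c $    match c
  5  $ b      b c $      match b
  6  $        c $        error: stack empty but input remains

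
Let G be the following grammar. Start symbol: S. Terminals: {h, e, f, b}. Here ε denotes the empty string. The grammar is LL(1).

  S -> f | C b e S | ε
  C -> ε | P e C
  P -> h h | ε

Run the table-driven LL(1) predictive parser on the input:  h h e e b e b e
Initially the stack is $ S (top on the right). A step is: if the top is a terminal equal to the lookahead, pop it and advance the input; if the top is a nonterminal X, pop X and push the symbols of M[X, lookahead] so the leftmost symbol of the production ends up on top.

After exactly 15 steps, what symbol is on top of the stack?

e

step 1: stack=$ S  input=h h e e b e b e $  — expand S -> C b e S
step 2: stack=$ S e b C  input=h h e e b e b e $  — expand C -> P e C
step 3: stack=$ S e b C e P  input=h h e e b e b e $  — expand P -> h h
step 4: stack=$ S e b C e h h  input=h h e e b e b e $  — match h
step 5: stack=$ S e b C e h  input=h e e b e b e $  — match h
step 6: stack=$ S e b C e  input=e e b e b e $  — match e
step 7: stack=$ S e b C  input=e b e b e $  — expand C -> P e C
step 8: stack=$ S e b C e P  input=e b e b e $  — expand P -> ε
step 9: stack=$ S e b C e  input=e b e b e $  — match e
step 10: stack=$ S e b C  input=b e b e $  — expand C -> ε
step 11: stack=$ S e b  input=b e b e $  — match b
step 12: stack=$ S e  input=e b e $  — match e
step 13: stack=$ S  input=b e $  — expand S -> C b e S
step 14: stack=$ S e b C  input=b e $  — expand C -> ε
step 15: stack=$ S e b  input=b e $  — match b
Stack after step 15: $ S e (top = e).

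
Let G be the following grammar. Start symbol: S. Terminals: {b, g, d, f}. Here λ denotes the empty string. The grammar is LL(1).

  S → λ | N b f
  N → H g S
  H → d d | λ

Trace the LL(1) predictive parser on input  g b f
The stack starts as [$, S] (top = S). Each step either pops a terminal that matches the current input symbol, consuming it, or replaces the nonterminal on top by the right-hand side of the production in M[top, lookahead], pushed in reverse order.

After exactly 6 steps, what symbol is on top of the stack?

f

     Stack        Input    Action
  1  $ S          g b f $  expand S → N b f
  2  $ f b N      g b f $  expand N → H g S
  3  $ f b S g H  g b f $  expand H → λ
  4  $ f b S g    g b f $  match g
  5  $ f b S      b f $    expand S → λ
  6  $ f b        b f $    match b
Stack after step 6: $ f (top = f).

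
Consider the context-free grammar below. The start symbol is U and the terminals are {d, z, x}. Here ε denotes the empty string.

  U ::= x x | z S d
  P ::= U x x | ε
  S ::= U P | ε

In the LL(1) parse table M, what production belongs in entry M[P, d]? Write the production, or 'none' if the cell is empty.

P ::= ε

FIRST(U) = {x, z}
FIRST(P) = {ε, x, z}  (via U x x)
FIRST(S) = {ε, x, z}  (via U P)
FOLLOW(U) includes $ since U is the start symbol.
FOLLOW(S): in U::=z S d, S is followed by d with FIRST {d}. Thus FOLLOW(S) = {d}.
FOLLOW(P): in S::=U P, the suffix after P is empty, so FOLLOW(P) ⊇ FOLLOW(S) = {d}. Thus FOLLOW(P) = {d}.
For P ::= U x x: FIRST(U x x) = {x, z}, so it goes in M[P, t] for t ∈ {x, z}.
For P ::= ε: FIRST(ε) = {ε}, so it goes in M[P, t] for t ∈ {}; since ε ∈ FIRST, also for every t ∈ FOLLOW(P) = {d}.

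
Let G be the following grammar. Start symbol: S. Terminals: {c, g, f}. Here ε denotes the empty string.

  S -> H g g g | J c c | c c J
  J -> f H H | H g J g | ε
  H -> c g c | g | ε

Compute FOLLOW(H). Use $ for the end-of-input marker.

{$, c, g}

FIRST(H): from H->c g c we get {c}; from H->g we get {g}; from H->ε we get {ε}. So FIRST(H) = {ε, c, g}.
FIRST(J): from J->f H H we get {f}; from J->H g J g we get {c, g}; from J->ε we get {ε}. So FIRST(J) = {ε, c, f, g}.
FIRST(S): from S->H g g g we get {c, g}; from S->J c c we get {c, f, g}; from S->c c J we get {c}. So FIRST(S) = {c, f, g}.
FOLLOW(S) includes $ since S is the start symbol.
FOLLOW(S): S appears on no right-hand side. Thus FOLLOW(S) = {$}.
FOLLOW(J): in S->J c c, J is followed by c c with FIRST {c}; in S->c c J, the suffix after J is empty, so FOLLOW(J) ⊇ FOLLOW(S) = {$}; in J->H g J g, J is followed by g with FIRST {g}. Thus FOLLOW(J) = {$, c, g}.
FOLLOW(H): in S->H g g g, H is followed by g g g with FIRST {g}; in J->f H H (occurrence 1), H is followed by H with FIRST {ε, c, g}; in J->f H H (occurrence 1), the suffix after H is nullable, so FOLLOW(H) ⊇ FOLLOW(J) = {$, c, g}; in J->f H H (occurrence 2), the suffix after H is empty, so FOLLOW(H) ⊇ FOLLOW(J) = {$, c, g}; in J->H g J g, H is followed by g J g with FIRST {g}. Thus FOLLOW(H) = {$, c, g}.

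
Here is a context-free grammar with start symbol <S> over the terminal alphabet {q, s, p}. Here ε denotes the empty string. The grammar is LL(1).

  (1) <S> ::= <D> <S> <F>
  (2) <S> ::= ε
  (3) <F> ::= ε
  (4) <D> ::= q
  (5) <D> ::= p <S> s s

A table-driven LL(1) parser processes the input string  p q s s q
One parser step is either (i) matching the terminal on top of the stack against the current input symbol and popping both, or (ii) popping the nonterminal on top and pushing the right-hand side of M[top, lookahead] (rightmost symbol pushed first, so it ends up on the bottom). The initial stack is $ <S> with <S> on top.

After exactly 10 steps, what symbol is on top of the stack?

      Stack                      Input        Action
   1  $ <S>                      p q s s q $  expand <S> ::= <D> <S> <F>
   2  $ <F> <S> <D>              p q s s q $  expand <D> ::= p <S> s s
   3  $ <F> <S> s s <S> p        p q s s q $  match p
   4  $ <F> <S> s s <S>          q s s q $    expand <S> ::= <D> <S> <F>
   5  $ <F> <S> s s <F> <S> <D>  q s s q $    expand <D> ::= q
   6  $ <F> <S> s s <F> <S> q    q s s q $    match q
   7  $ <F> <S> s s <F> <S>      s s q $      expand <S> ::= ε
   8  $ <F> <S> s s <F>          s s q $      expand <F> ::= ε
   9  $ <F> <S> s s              s s q $      match s
  10  $ <F> <S> s                s q $        match s
Stack after step 10: $ <F> <S> (top = <S>).

<S>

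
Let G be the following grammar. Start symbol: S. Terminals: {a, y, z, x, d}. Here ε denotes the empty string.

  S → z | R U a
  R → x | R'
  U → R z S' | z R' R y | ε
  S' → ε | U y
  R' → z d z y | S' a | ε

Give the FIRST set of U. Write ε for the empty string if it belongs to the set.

{ε, a, x, y, z}

FIRST(S): from S→z we get {z}; from S→R U a we get {a, x, y, z}. So FIRST(S) = {a, x, y, z}.
FIRST(R): from R→x we get {x}; from R→R' we get {ε, a, x, y, z}. So FIRST(R) = {ε, a, x, y, z}.
FIRST(U): from U→R z S' we get {a, x, y, z}; from U→z R' R y we get {z}; from U→ε we get {ε}. So FIRST(U) = {ε, a, x, y, z}.
FIRST(S'): from S'→ε we get {ε}; from S'→U y we get {a, x, y, z}. So FIRST(S') = {ε, a, x, y, z}.
FIRST(R'): from R'→z d z y we get {z}; from R'→S' a we get {a, x, y, z}; from R'→ε we get {ε}. So FIRST(R') = {ε, a, x, y, z}.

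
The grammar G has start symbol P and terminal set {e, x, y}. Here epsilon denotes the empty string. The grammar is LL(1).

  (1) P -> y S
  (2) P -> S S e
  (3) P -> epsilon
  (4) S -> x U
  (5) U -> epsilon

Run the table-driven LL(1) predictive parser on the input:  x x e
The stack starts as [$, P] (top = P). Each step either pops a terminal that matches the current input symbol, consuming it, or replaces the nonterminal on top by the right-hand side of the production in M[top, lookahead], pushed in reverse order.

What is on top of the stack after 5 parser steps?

x

step 1: stack=$ P  input=x x e $  — expand P -> S S e
step 2: stack=$ e S S  input=x x e $  — expand S -> x U
step 3: stack=$ e S U x  input=x x e $  — match x
step 4: stack=$ e S U  input=x e $  — expand U -> epsilon
step 5: stack=$ e S  input=x e $  — expand S -> x U
Stack after step 5: $ e U x (top = x).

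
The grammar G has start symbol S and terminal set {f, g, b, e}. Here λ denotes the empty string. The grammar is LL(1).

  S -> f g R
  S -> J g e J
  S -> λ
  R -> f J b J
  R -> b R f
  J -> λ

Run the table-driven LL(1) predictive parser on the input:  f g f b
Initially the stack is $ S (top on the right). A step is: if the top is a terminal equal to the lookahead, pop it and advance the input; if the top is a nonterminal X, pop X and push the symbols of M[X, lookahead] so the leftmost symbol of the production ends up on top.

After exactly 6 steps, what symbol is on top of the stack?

     Stack      Input      Action
  1  $ S        f g f b $  expand S -> f g R
  2  $ R g f    f g f b $  match f
  3  $ R g      g f b $    match g
  4  $ R        f b $      expand R -> f J b J
  5  $ J b J f  f b $      match f
  6  $ J b J    b $        expand J -> λ
Stack after step 6: $ J b (top = b).

b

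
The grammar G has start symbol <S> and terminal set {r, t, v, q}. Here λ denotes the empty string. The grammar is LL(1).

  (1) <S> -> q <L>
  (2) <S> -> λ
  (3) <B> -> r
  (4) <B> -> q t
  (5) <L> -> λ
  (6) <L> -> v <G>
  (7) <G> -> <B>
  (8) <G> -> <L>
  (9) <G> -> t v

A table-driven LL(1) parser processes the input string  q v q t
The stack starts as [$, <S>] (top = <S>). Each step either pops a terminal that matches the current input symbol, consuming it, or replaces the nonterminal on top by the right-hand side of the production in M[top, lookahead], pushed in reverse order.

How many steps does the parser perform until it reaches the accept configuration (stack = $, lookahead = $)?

8

step 1: stack=$ <S>  input=q v q t $  — expand <S> -> q <L>
step 2: stack=$ <L> q  input=q v q t $  — match q
step 3: stack=$ <L>  input=v q t $  — expand <L> -> v <G>
step 4: stack=$ <G> v  input=v q t $  — match v
step 5: stack=$ <G>  input=q t $  — expand <G> -> <B>
step 6: stack=$ <B>  input=q t $  — expand <B> -> q t
step 7: stack=$ t q  input=q t $  — match q
step 8: stack=$ t  input=t $  — match t
Accept reached after 8 steps.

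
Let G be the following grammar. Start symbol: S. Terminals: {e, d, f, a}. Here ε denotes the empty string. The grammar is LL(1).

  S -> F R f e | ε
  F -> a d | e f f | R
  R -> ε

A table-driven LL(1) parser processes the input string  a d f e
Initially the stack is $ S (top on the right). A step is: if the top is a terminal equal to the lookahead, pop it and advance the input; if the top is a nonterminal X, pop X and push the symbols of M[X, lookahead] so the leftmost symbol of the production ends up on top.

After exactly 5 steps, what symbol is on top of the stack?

     Stack        Input      Action
  1  $ S          a d f e $  expand S -> F R f e
  2  $ e f R F    a d f e $  expand F -> a d
  3  $ e f R d a  a d f e $  match a
  4  $ e f R d    d f e $    match d
  5  $ e f R      f e $      expand R -> ε
Stack after step 5: $ e f (top = f).

f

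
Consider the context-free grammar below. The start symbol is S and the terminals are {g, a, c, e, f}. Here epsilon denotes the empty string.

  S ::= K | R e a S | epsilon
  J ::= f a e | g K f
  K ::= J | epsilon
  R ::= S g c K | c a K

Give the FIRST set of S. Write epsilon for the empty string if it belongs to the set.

{epsilon, c, f, g}

FIRST(J): from J::=f a e we get {f}; from J::=g K f we get {g}. So FIRST(J) = {f, g}.
FIRST(K): from K::=J we get {f, g}; from K::=epsilon we get {epsilon}. So FIRST(K) = {epsilon, f, g}.
FIRST(S): from S::=K we get {epsilon, f, g}; from S::=R e a S we get {c, f, g}; from S::=epsilon we get {epsilon}. So FIRST(S) = {epsilon, c, f, g}.
FIRST(R): from R::=S g c K we get {c, f, g}; from R::=c a K we get {c}. So FIRST(R) = {c, f, g}.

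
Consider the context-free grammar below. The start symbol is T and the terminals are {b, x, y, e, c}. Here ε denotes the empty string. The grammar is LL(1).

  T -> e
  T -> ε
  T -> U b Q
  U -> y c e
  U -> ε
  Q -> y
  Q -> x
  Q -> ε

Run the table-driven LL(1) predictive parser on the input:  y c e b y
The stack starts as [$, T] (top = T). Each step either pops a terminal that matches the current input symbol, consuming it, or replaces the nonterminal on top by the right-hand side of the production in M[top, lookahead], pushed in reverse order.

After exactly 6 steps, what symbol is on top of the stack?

     Stack        Input        Action
  1  $ T          y c e b y $  expand T -> U b Q
  2  $ Q b U      y c e b y $  expand U -> y c e
  3  $ Q b e c y  y c e b y $  match y
  4  $ Q b e c    c e b y $    match c
  5  $ Q b e      e b y $      match e
  6  $ Q b        b y $        match b
Stack after step 6: $ Q (top = Q).

Q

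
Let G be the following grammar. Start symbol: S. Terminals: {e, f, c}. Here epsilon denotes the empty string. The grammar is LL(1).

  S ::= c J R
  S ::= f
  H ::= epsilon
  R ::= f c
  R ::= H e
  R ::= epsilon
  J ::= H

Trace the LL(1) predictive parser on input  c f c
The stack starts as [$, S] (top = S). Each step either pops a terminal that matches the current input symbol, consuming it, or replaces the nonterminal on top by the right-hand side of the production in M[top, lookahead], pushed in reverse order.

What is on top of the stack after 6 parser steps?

step 1: stack=$ S  input=c f c $  — expand S ::= c J R
step 2: stack=$ R J c  input=c f c $  — match c
step 3: stack=$ R J  input=f c $  — expand J ::= H
step 4: stack=$ R H  input=f c $  — expand H ::= epsilon
step 5: stack=$ R  input=f c $  — expand R ::= f c
step 6: stack=$ c f  input=f c $  — match f
Stack after step 6: $ c (top = c).

c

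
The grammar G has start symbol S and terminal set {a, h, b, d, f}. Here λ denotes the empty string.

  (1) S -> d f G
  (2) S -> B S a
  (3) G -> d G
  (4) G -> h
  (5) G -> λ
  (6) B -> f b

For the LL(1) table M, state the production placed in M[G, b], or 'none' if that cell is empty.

FIRST(G): from G->d G we get {d}; from G->h we get {h}; from G->λ we get {λ}. So FIRST(G) = {λ, d, h}.
FIRST(B): from B->f b we get {f}. So FIRST(B) = {f}.
FIRST(S): from S->d f G we get {d}; from S->B S a we get {f}. So FIRST(S) = {d, f}.
FOLLOW(S) includes $ since S is the start symbol.
FOLLOW(S): in S->B S a, S is followed by a with FIRST {a}. Thus FOLLOW(S) = {$, a}.
FOLLOW(G): in S->d f G, the suffix after G is empty, so FOLLOW(G) ⊇ FOLLOW(S) = {$, a}; in G->d G, the suffix after G is empty (adds nothing new). Thus FOLLOW(G) = {$, a}.
For G -> d G: FIRST(d G) = {d}, so it goes in M[G, t] for t ∈ {d}.
For G -> h: FIRST(h) = {h}, so it goes in M[G, t] for t ∈ {h}.
For G -> λ: FIRST(λ) = {λ}, so it goes in M[G, t] for t ∈ {}; since λ ∈ FIRST, also for every t ∈ FOLLOW(G) = {$, a}.
None of these place a production in M[G, b].

none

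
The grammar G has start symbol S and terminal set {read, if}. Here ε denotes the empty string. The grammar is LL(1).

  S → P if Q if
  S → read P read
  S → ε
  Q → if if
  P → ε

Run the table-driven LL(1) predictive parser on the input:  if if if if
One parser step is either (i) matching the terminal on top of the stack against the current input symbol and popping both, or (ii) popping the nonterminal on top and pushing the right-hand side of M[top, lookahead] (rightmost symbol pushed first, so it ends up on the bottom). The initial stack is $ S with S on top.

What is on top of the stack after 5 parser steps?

     Stack        Input          Action
  1  $ S          if if if if $  expand S → P if Q if
  2  $ if Q if P  if if if if $  expand P → ε
  3  $ if Q if    if if if if $  match if
  4  $ if Q       if if if $     expand Q → if if
  5  $ if if if   if if if $     match if
Stack after step 5: $ if if (top = if).

if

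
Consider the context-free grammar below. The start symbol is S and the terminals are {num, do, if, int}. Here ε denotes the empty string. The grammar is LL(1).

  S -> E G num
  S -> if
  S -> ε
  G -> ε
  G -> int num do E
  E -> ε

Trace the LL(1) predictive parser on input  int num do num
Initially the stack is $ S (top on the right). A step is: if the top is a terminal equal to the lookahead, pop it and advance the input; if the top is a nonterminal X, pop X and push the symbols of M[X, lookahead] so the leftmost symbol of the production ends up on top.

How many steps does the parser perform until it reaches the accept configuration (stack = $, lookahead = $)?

8

     Stack               Input             Action
  1  $ S                 int num do num $  expand S -> E G num
  2  $ num G E           int num do num $  expand E -> ε
  3  $ num G             int num do num $  expand G -> int num do E
  4  $ num E do num int  int num do num $  match int
  5  $ num E do num      num do num $      match num
  6  $ num E do          do num $          match do
  7  $ num E             num $             expand E -> ε
  8  $ num               num $             match num
Accept reached after 8 steps.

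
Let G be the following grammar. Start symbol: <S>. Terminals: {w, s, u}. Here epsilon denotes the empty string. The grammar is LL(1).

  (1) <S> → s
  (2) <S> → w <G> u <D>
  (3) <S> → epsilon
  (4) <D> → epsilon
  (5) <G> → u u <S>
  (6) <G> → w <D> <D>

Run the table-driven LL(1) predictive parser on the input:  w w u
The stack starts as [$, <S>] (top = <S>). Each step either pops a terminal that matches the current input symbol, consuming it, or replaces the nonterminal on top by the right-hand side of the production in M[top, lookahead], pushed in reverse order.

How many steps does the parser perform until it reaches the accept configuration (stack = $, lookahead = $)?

8

step 1: stack=$ <S>  input=w w u $  — expand <S> → w <G> u <D>
step 2: stack=$ <D> u <G> w  input=w w u $  — match w
step 3: stack=$ <D> u <G>  input=w u $  — expand <G> → w <D> <D>
step 4: stack=$ <D> u <D> <D> w  input=w u $  — match w
step 5: stack=$ <D> u <D> <D>  input=u $  — expand <D> → epsilon
step 6: stack=$ <D> u <D>  input=u $  — expand <D> → epsilon
step 7: stack=$ <D> u  input=u $  — match u
step 8: stack=$ <D>  input=$  — expand <D> → epsilon
Accept reached after 8 steps.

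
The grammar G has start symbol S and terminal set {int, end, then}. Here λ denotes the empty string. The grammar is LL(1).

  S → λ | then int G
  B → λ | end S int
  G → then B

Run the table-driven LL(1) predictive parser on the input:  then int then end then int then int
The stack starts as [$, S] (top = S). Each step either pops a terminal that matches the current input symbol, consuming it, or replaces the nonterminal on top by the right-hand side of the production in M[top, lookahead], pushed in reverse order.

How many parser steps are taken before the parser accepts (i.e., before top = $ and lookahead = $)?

14

step 1: stack=$ S  input=then int then end then int then int $  — expand S → then int G
step 2: stack=$ G int then  input=then int then end then int then int $  — match then
step 3: stack=$ G int  input=int then end then int then int $  — match int
step 4: stack=$ G  input=then end then int then int $  — expand G → then B
step 5: stack=$ B then  input=then end then int then int $  — match then
step 6: stack=$ B  input=end then int then int $  — expand B → end S int
step 7: stack=$ int S end  input=end then int then int $  — match end
step 8: stack=$ int S  input=then int then int $  — expand S → then int G
step 9: stack=$ int G int then  input=then int then int $  — match then
step 10: stack=$ int G int  input=int then int $  — match int
step 11: stack=$ int G  input=then int $  — expand G → then B
step 12: stack=$ int B then  input=then int $  — match then
step 13: stack=$ int B  input=int $  — expand B → λ
step 14: stack=$ int  input=int $  — match int
Accept reached after 14 steps.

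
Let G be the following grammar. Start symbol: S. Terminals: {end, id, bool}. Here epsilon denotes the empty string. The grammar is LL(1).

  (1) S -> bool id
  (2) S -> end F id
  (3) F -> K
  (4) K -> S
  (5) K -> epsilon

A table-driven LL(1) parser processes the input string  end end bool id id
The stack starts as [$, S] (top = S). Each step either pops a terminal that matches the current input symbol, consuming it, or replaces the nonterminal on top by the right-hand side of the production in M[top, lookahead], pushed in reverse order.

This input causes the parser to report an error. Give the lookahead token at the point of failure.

      Stack            Input                 Action
   1  $ S              end end bool id id $  expand S -> end F id
   2  $ id F end       end end bool id id $  match end
   3  $ id F           end bool id id $      expand F -> K
   4  $ id K           end bool id id $      expand K -> S
   5  $ id S           end bool id id $      expand S -> end F id
   6  $ id id F end    end bool id id $      match end
   7  $ id id F        bool id id $          expand F -> K
   8  $ id id K        bool id id $          expand K -> S
   9  $ id id S        bool id id $          expand S -> bool id
  10  $ id id id bool  bool id id $          match bool
  11  $ id id id       id id $               match id
  12  $ id id          id $                  match id
  13  $ id             $                     error: top is terminal id but lookahead is $

$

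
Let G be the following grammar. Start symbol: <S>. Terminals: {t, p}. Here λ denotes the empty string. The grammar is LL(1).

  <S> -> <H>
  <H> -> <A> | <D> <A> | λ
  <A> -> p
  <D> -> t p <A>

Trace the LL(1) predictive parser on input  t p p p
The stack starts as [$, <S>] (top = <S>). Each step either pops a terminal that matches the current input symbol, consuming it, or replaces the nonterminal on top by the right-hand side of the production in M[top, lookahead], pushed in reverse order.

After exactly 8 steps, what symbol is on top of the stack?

step 1: stack=$ <S>  input=t p p p $  — expand <S> -> <H>
step 2: stack=$ <H>  input=t p p p $  — expand <H> -> <D> <A>
step 3: stack=$ <A> <D>  input=t p p p $  — expand <D> -> t p <A>
step 4: stack=$ <A> <A> p t  input=t p p p $  — match t
step 5: stack=$ <A> <A> p  input=p p p $  — match p
step 6: stack=$ <A> <A>  input=p p $  — expand <A> -> p
step 7: stack=$ <A> p  input=p p $  — match p
step 8: stack=$ <A>  input=p $  — expand <A> -> p
Stack after step 8: $ p (top = p).

p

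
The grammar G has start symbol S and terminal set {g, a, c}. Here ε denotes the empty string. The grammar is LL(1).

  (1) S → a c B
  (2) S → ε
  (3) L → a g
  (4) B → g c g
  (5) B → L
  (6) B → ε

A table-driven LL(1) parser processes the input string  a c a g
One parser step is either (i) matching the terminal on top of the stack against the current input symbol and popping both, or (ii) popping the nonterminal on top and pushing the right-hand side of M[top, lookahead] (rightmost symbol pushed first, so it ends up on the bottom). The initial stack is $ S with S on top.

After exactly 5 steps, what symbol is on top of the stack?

step 1: stack=$ S  input=a c a g $  — expand S → a c B
step 2: stack=$ B c a  input=a c a g $  — match a
step 3: stack=$ B c  input=c a g $  — match c
step 4: stack=$ B  input=a g $  — expand B → L
step 5: stack=$ L  input=a g $  — expand L → a g
Stack after step 5: $ g a (top = a).

a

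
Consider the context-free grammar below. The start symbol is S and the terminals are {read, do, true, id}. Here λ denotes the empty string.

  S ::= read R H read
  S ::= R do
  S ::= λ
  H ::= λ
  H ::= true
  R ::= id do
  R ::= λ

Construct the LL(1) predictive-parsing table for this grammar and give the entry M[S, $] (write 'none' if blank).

FIRST(H): from H::=λ we get {λ}; from H::=true we get {true}. So FIRST(H) = {λ, true}.
FIRST(R): from R::=id do we get {id}; from R::=λ we get {λ}. So FIRST(R) = {λ, id}.
FIRST(S): from S::=read R H read we get {read}; from S::=R do we get {do, id}; from S::=λ we get {λ}. So FIRST(S) = {λ, do, id, read}.
FOLLOW(S) includes $ since S is the start symbol.
FOLLOW(S): S appears on no right-hand side. Thus FOLLOW(S) = {$}.
For S ::= read R H read: FIRST(read R H read) = {read}, so it goes in M[S, t] for t ∈ {read}.
For S ::= R do: FIRST(R do) = {do, id}, so it goes in M[S, t] for t ∈ {do, id}.
For S ::= λ: FIRST(λ) = {λ}, so it goes in M[S, t] for t ∈ {}; since λ ∈ FIRST, also for every t ∈ FOLLOW(S) = {$}.

S ::= λ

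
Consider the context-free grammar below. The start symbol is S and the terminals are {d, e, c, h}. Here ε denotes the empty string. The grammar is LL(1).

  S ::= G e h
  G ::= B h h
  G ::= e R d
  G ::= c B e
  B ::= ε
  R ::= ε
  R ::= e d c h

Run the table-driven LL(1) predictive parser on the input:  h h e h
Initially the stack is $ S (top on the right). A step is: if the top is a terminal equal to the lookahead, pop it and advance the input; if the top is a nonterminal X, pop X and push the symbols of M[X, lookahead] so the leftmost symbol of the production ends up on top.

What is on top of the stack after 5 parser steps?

e

step 1: stack=$ S  input=h h e h $  — expand S ::= G e h
step 2: stack=$ h e G  input=h h e h $  — expand G ::= B h h
step 3: stack=$ h e h h B  input=h h e h $  — expand B ::= ε
step 4: stack=$ h e h h  input=h h e h $  — match h
step 5: stack=$ h e h  input=h e h $  — match h
Stack after step 5: $ h e (top = e).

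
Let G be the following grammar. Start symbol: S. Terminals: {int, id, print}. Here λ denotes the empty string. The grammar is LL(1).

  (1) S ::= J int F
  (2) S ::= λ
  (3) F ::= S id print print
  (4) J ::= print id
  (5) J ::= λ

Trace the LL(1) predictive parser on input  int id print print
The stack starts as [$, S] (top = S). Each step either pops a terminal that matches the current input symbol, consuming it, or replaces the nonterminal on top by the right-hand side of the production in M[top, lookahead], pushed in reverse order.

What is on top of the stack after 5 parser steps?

     Stack               Input                 Action
  1  $ S                 int id print print $  expand S ::= J int F
  2  $ F int J           int id print print $  expand J ::= λ
  3  $ F int             int id print print $  match int
  4  $ F                 id print print $      expand F ::= S id print print
  5  $ print print id S  id print print $      expand S ::= λ
Stack after step 5: $ print print id (top = id).

id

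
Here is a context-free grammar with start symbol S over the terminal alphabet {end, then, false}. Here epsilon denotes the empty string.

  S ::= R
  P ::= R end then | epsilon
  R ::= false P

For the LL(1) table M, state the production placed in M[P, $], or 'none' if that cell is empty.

FIRST(R): from R::=false P we get {false}. So FIRST(R) = {false}.
FIRST(S): from S::=R we get {false}. So FIRST(S) = {false}.
FIRST(P): from P::=R end then we get {false}; from P::=epsilon we get {epsilon}. So FIRST(P) = {epsilon, false}.
FOLLOW(S) includes $ since S is the start symbol.
FOLLOW(R): in S::=R, the suffix after R is empty, so FOLLOW(R) ⊇ FOLLOW(S) = {$}; in P::=R end then, R is followed by end then with FIRST {end}. Thus FOLLOW(R) = {$, end}.
FOLLOW(P): in R::=false P, the suffix after P is empty, so FOLLOW(P) ⊇ FOLLOW(R) = {$, end}. Thus FOLLOW(P) = {$, end}.
For P ::= R end then: FIRST(R end then) = {false}, so it goes in M[P, t] for t ∈ {false}.
For P ::= epsilon: FIRST(epsilon) = {epsilon}, so it goes in M[P, t] for t ∈ {}; since epsilon ∈ FIRST, also for every t ∈ FOLLOW(P) = {$, end}.

P ::= epsilon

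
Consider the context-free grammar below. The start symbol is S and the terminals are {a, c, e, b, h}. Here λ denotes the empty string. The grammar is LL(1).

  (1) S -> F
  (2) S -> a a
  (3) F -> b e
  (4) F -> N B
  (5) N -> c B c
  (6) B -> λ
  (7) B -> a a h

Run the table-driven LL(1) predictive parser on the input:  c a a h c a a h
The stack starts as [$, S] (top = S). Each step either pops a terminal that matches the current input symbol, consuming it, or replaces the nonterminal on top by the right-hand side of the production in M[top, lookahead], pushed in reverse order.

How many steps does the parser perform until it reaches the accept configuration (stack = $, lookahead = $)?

13

step 1: stack=$ S  input=c a a h c a a h $  — expand S -> F
step 2: stack=$ F  input=c a a h c a a h $  — expand F -> N B
step 3: stack=$ B N  input=c a a h c a a h $  — expand N -> c B c
step 4: stack=$ B c B c  input=c a a h c a a h $  — match c
step 5: stack=$ B c B  input=a a h c a a h $  — expand B -> a a h
step 6: stack=$ B c h a a  input=a a h c a a h $  — match a
step 7: stack=$ B c h a  input=a h c a a h $  — match a
step 8: stack=$ B c h  input=h c a a h $  — match h
step 9: stack=$ B c  input=c a a h $  — match c
step 10: stack=$ B  input=a a h $  — expand B -> a a h
step 11: stack=$ h a a  input=a a h $  — match a
step 12: stack=$ h a  input=a h $  — match a
step 13: stack=$ h  input=h $  — match h
Accept reached after 13 steps.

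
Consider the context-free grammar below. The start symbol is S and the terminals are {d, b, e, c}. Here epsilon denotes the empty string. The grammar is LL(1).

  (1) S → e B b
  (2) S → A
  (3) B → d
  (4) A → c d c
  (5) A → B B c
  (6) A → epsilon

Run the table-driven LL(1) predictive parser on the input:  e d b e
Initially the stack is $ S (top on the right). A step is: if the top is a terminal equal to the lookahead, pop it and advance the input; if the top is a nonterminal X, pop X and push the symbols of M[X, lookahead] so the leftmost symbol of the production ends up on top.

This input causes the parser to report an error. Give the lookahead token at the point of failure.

e

step 1: stack=$ S  input=e d b e $  — expand S → e B b
step 2: stack=$ b B e  input=e d b e $  — match e
step 3: stack=$ b B  input=d b e $  — expand B → d
step 4: stack=$ b d  input=d b e $  — match d
step 5: stack=$ b  input=b e $  — match b
step 6: stack=$  input=e $  — error: stack empty but input remains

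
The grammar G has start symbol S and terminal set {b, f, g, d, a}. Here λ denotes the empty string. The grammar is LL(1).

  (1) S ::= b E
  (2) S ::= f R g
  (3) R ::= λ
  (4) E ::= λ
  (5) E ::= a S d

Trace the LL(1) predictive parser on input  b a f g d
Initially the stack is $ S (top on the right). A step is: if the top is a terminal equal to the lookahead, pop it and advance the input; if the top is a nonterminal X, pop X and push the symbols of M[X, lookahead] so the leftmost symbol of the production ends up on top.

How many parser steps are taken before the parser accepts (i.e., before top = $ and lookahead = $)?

     Stack      Input        Action
  1  $ S        b a f g d $  expand S ::= b E
  2  $ E b      b a f g d $  match b
  3  $ E        a f g d $    expand E ::= a S d
  4  $ d S a    a f g d $    match a
  5  $ d S      f g d $      expand S ::= f R g
  6  $ d g R f  f g d $      match f
  7  $ d g R    g d $        expand R ::= λ
  8  $ d g      g d $        match g
  9  $ d        d $          match d
Accept reached after 9 steps.

9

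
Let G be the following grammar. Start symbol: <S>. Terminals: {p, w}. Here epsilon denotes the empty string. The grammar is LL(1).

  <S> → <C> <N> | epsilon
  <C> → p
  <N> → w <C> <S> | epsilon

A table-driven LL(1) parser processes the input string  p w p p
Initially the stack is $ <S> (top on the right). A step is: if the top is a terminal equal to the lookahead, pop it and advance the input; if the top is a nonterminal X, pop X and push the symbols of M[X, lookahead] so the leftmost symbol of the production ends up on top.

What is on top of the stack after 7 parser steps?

step 1: stack=$ <S>  input=p w p p $  — expand <S> → <C> <N>
step 2: stack=$ <N> <C>  input=p w p p $  — expand <C> → p
step 3: stack=$ <N> p  input=p w p p $  — match p
step 4: stack=$ <N>  input=w p p $  — expand <N> → w <C> <S>
step 5: stack=$ <S> <C> w  input=w p p $  — match w
step 6: stack=$ <S> <C>  input=p p $  — expand <C> → p
step 7: stack=$ <S> p  input=p p $  — match p
Stack after step 7: $ <S> (top = <S>).

<S>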